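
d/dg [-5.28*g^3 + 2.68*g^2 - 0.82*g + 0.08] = -15.84*g^2 + 5.36*g - 0.82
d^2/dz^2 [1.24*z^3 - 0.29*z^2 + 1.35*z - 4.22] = 7.44*z - 0.58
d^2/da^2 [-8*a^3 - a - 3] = -48*a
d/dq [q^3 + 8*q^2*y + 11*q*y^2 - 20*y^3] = 3*q^2 + 16*q*y + 11*y^2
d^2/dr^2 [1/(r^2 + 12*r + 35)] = 2*(-r^2 - 12*r + 4*(r + 6)^2 - 35)/(r^2 + 12*r + 35)^3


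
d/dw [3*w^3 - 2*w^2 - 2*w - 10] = 9*w^2 - 4*w - 2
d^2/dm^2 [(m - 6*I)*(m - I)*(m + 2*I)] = 6*m - 10*I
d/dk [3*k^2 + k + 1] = 6*k + 1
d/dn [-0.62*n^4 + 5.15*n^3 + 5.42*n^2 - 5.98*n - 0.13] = -2.48*n^3 + 15.45*n^2 + 10.84*n - 5.98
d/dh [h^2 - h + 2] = 2*h - 1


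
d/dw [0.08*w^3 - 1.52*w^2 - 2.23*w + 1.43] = 0.24*w^2 - 3.04*w - 2.23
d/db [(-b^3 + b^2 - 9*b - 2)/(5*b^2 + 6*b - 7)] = (-5*b^4 - 12*b^3 + 72*b^2 + 6*b + 75)/(25*b^4 + 60*b^3 - 34*b^2 - 84*b + 49)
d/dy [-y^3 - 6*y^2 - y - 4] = -3*y^2 - 12*y - 1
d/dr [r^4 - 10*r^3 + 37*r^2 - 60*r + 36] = 4*r^3 - 30*r^2 + 74*r - 60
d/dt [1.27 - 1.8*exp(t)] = -1.8*exp(t)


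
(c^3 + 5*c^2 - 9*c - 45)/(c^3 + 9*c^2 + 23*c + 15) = (c - 3)/(c + 1)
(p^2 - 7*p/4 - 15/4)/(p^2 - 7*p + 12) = (p + 5/4)/(p - 4)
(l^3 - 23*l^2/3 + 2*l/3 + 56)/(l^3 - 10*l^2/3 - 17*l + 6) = (3*l^2 - 5*l - 28)/(3*l^2 + 8*l - 3)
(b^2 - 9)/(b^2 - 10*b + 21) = (b + 3)/(b - 7)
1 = 1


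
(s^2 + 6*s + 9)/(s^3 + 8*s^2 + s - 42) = (s + 3)/(s^2 + 5*s - 14)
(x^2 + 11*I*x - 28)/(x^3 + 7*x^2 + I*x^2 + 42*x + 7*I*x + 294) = (x + 4*I)/(x^2 + x*(7 - 6*I) - 42*I)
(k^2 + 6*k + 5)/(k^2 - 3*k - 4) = (k + 5)/(k - 4)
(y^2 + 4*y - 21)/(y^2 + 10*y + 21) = (y - 3)/(y + 3)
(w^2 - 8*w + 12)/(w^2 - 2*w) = (w - 6)/w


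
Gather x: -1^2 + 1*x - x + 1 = 0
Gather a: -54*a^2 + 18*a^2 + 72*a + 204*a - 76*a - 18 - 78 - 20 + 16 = -36*a^2 + 200*a - 100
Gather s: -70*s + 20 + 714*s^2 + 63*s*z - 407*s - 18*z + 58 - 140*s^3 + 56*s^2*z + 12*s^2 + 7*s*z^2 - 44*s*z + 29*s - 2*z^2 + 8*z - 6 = -140*s^3 + s^2*(56*z + 726) + s*(7*z^2 + 19*z - 448) - 2*z^2 - 10*z + 72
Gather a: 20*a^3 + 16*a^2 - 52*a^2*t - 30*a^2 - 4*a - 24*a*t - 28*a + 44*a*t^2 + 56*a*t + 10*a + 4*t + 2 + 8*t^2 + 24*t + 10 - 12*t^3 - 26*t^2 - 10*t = 20*a^3 + a^2*(-52*t - 14) + a*(44*t^2 + 32*t - 22) - 12*t^3 - 18*t^2 + 18*t + 12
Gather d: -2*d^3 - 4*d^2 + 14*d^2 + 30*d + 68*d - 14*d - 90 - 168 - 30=-2*d^3 + 10*d^2 + 84*d - 288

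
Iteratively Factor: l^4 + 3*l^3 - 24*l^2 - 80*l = (l)*(l^3 + 3*l^2 - 24*l - 80) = l*(l - 5)*(l^2 + 8*l + 16) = l*(l - 5)*(l + 4)*(l + 4)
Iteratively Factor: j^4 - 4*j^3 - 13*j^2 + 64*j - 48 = (j - 4)*(j^3 - 13*j + 12) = (j - 4)*(j + 4)*(j^2 - 4*j + 3) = (j - 4)*(j - 3)*(j + 4)*(j - 1)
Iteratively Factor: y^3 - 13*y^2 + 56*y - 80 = (y - 5)*(y^2 - 8*y + 16) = (y - 5)*(y - 4)*(y - 4)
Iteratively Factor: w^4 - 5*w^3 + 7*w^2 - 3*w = (w - 1)*(w^3 - 4*w^2 + 3*w) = w*(w - 1)*(w^2 - 4*w + 3) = w*(w - 3)*(w - 1)*(w - 1)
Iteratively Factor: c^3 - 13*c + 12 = (c + 4)*(c^2 - 4*c + 3) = (c - 1)*(c + 4)*(c - 3)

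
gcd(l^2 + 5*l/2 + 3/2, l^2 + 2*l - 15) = 1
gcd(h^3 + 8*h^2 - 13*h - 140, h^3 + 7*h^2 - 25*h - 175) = h^2 + 12*h + 35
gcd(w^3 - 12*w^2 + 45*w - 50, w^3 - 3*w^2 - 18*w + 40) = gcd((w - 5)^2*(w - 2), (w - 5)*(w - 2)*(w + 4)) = w^2 - 7*w + 10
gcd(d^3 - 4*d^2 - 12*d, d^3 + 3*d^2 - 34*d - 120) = d - 6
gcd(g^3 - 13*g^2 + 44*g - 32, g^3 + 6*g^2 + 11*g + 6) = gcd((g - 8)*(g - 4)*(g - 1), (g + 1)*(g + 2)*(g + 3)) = 1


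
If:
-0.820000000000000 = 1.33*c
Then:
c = -0.62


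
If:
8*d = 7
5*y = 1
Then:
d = 7/8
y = 1/5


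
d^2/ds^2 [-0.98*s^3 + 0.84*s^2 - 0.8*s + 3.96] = 1.68 - 5.88*s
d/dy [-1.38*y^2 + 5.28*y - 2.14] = 5.28 - 2.76*y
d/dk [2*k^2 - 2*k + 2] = 4*k - 2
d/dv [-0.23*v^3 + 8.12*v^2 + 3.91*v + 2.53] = -0.69*v^2 + 16.24*v + 3.91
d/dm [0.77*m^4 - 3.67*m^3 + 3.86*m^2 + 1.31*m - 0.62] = 3.08*m^3 - 11.01*m^2 + 7.72*m + 1.31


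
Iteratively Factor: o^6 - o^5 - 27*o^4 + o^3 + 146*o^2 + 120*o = (o + 2)*(o^5 - 3*o^4 - 21*o^3 + 43*o^2 + 60*o) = (o + 2)*(o + 4)*(o^4 - 7*o^3 + 7*o^2 + 15*o) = (o - 3)*(o + 2)*(o + 4)*(o^3 - 4*o^2 - 5*o) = o*(o - 3)*(o + 2)*(o + 4)*(o^2 - 4*o - 5) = o*(o - 5)*(o - 3)*(o + 2)*(o + 4)*(o + 1)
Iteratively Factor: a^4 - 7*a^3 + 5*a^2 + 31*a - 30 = (a - 3)*(a^3 - 4*a^2 - 7*a + 10) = (a - 3)*(a - 1)*(a^2 - 3*a - 10) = (a - 3)*(a - 1)*(a + 2)*(a - 5)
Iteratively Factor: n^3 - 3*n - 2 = (n + 1)*(n^2 - n - 2) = (n - 2)*(n + 1)*(n + 1)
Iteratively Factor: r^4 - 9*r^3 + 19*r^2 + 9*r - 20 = (r - 5)*(r^3 - 4*r^2 - r + 4) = (r - 5)*(r - 1)*(r^2 - 3*r - 4) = (r - 5)*(r - 4)*(r - 1)*(r + 1)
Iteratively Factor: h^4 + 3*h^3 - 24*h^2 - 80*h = (h + 4)*(h^3 - h^2 - 20*h) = (h - 5)*(h + 4)*(h^2 + 4*h) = h*(h - 5)*(h + 4)*(h + 4)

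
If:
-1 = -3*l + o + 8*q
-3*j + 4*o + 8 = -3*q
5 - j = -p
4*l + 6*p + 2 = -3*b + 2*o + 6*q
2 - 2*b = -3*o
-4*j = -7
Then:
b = -428/43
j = 7/4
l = 921/43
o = -314/43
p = -13/4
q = 1517/172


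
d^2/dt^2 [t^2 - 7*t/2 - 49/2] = 2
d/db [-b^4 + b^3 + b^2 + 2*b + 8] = -4*b^3 + 3*b^2 + 2*b + 2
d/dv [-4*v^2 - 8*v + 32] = -8*v - 8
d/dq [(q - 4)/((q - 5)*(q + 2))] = (-q^2 + 8*q - 22)/(q^4 - 6*q^3 - 11*q^2 + 60*q + 100)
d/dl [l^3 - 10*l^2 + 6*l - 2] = 3*l^2 - 20*l + 6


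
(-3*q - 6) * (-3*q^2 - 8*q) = 9*q^3 + 42*q^2 + 48*q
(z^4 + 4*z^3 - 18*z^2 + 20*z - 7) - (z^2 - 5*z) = z^4 + 4*z^3 - 19*z^2 + 25*z - 7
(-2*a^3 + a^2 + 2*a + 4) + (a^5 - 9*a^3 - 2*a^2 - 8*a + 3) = a^5 - 11*a^3 - a^2 - 6*a + 7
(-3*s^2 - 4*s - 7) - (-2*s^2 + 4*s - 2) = -s^2 - 8*s - 5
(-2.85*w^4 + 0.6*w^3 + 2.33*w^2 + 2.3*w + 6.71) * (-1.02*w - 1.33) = 2.907*w^5 + 3.1785*w^4 - 3.1746*w^3 - 5.4449*w^2 - 9.9032*w - 8.9243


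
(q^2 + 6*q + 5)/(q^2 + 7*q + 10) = (q + 1)/(q + 2)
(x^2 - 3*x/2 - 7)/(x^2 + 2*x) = (x - 7/2)/x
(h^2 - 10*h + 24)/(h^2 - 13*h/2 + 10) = 2*(h - 6)/(2*h - 5)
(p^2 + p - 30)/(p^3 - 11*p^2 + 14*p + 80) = (p + 6)/(p^2 - 6*p - 16)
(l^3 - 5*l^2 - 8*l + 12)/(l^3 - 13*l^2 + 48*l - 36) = (l + 2)/(l - 6)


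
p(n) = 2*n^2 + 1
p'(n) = 4*n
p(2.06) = 9.49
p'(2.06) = 8.24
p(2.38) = 12.33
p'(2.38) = 9.52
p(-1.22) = 3.98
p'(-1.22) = -4.88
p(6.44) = 83.95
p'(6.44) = 25.76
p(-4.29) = 37.81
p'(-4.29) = -17.16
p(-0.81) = 2.31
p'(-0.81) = -3.24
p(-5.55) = 62.60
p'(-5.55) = -22.20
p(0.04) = 1.00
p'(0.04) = 0.16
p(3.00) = 19.00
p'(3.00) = 12.00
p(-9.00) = 163.00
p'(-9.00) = -36.00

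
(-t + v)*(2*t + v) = -2*t^2 + t*v + v^2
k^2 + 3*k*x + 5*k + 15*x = (k + 5)*(k + 3*x)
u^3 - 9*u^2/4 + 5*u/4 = u*(u - 5/4)*(u - 1)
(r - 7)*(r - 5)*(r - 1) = r^3 - 13*r^2 + 47*r - 35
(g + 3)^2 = g^2 + 6*g + 9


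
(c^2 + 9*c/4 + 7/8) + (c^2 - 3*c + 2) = 2*c^2 - 3*c/4 + 23/8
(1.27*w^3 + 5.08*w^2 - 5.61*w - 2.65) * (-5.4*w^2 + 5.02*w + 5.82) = -6.858*w^5 - 21.0566*w^4 + 63.187*w^3 + 15.7134*w^2 - 45.9532*w - 15.423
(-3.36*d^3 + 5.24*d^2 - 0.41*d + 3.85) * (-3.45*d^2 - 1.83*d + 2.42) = 11.592*d^5 - 11.9292*d^4 - 16.3059*d^3 + 0.148599999999998*d^2 - 8.0377*d + 9.317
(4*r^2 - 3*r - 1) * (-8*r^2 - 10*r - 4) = -32*r^4 - 16*r^3 + 22*r^2 + 22*r + 4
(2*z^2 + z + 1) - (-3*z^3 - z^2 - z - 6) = 3*z^3 + 3*z^2 + 2*z + 7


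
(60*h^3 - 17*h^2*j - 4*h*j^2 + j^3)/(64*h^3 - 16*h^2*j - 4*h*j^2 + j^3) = (15*h^2 - 8*h*j + j^2)/(16*h^2 - 8*h*j + j^2)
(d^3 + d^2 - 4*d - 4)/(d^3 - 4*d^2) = (d^3 + d^2 - 4*d - 4)/(d^2*(d - 4))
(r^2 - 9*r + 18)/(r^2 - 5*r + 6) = (r - 6)/(r - 2)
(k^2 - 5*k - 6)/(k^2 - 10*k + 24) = (k + 1)/(k - 4)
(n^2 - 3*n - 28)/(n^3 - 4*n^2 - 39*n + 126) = (n + 4)/(n^2 + 3*n - 18)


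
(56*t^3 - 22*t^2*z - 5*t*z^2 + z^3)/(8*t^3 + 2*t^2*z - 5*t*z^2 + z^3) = (-28*t^2 - 3*t*z + z^2)/(-4*t^2 - 3*t*z + z^2)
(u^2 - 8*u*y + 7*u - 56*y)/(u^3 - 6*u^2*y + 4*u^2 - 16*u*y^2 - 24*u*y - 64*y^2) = (u + 7)/(u^2 + 2*u*y + 4*u + 8*y)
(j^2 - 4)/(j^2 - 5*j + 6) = (j + 2)/(j - 3)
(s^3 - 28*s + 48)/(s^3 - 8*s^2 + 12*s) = (s^2 + 2*s - 24)/(s*(s - 6))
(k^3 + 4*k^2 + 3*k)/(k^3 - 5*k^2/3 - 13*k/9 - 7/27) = 27*k*(k^2 + 4*k + 3)/(27*k^3 - 45*k^2 - 39*k - 7)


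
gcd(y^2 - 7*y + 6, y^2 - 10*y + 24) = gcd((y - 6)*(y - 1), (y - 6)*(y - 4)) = y - 6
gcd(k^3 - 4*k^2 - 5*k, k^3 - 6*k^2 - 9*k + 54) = 1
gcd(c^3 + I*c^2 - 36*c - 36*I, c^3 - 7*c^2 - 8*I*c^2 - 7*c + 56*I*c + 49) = 1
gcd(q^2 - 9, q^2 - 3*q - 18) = q + 3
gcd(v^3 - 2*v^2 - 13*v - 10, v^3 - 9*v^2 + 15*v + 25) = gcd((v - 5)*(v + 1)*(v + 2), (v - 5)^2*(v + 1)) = v^2 - 4*v - 5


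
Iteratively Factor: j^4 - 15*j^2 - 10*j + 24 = (j + 2)*(j^3 - 2*j^2 - 11*j + 12) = (j + 2)*(j + 3)*(j^2 - 5*j + 4) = (j - 1)*(j + 2)*(j + 3)*(j - 4)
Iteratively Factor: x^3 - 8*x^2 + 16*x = (x)*(x^2 - 8*x + 16) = x*(x - 4)*(x - 4)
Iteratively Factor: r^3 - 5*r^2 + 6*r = (r)*(r^2 - 5*r + 6) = r*(r - 3)*(r - 2)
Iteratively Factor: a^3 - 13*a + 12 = (a - 3)*(a^2 + 3*a - 4) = (a - 3)*(a - 1)*(a + 4)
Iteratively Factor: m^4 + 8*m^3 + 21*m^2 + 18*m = (m + 3)*(m^3 + 5*m^2 + 6*m) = m*(m + 3)*(m^2 + 5*m + 6) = m*(m + 3)^2*(m + 2)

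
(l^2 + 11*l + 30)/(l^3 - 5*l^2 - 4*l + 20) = (l^2 + 11*l + 30)/(l^3 - 5*l^2 - 4*l + 20)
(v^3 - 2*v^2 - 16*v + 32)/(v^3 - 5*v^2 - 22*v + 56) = (v - 4)/(v - 7)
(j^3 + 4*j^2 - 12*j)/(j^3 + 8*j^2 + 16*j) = (j^2 + 4*j - 12)/(j^2 + 8*j + 16)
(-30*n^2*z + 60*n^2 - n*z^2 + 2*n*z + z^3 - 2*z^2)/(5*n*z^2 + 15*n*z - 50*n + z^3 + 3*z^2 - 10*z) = (-6*n + z)/(z + 5)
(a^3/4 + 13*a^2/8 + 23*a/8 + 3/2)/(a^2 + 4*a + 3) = (2*a^2 + 11*a + 12)/(8*(a + 3))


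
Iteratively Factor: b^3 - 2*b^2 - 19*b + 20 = (b + 4)*(b^2 - 6*b + 5) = (b - 1)*(b + 4)*(b - 5)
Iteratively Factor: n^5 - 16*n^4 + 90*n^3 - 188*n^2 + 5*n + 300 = (n - 3)*(n^4 - 13*n^3 + 51*n^2 - 35*n - 100) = (n - 3)*(n + 1)*(n^3 - 14*n^2 + 65*n - 100) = (n - 5)*(n - 3)*(n + 1)*(n^2 - 9*n + 20) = (n - 5)*(n - 4)*(n - 3)*(n + 1)*(n - 5)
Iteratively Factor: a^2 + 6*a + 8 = (a + 4)*(a + 2)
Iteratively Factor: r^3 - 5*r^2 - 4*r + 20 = (r - 2)*(r^2 - 3*r - 10) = (r - 2)*(r + 2)*(r - 5)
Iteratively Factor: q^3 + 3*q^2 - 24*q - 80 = (q - 5)*(q^2 + 8*q + 16) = (q - 5)*(q + 4)*(q + 4)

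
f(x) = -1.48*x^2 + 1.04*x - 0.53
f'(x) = 1.04 - 2.96*x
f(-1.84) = -7.45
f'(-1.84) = 6.49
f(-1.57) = -5.81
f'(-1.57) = 5.69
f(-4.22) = -31.28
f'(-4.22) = 13.53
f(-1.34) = -4.58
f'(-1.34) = 5.01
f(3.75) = -17.44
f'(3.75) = -10.06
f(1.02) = -1.01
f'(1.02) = -1.98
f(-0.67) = -1.89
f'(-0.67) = 3.02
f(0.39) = -0.35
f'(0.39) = -0.11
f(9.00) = -111.05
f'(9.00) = -25.60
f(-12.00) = -226.13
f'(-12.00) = 36.56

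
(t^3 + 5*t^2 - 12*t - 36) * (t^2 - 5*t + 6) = t^5 - 31*t^3 + 54*t^2 + 108*t - 216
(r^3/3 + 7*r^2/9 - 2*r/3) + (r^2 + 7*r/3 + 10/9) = r^3/3 + 16*r^2/9 + 5*r/3 + 10/9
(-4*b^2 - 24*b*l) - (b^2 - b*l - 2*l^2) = -5*b^2 - 23*b*l + 2*l^2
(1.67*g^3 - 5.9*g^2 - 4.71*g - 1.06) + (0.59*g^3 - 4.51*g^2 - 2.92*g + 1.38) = 2.26*g^3 - 10.41*g^2 - 7.63*g + 0.32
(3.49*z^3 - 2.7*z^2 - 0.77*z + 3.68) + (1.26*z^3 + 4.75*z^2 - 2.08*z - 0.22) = 4.75*z^3 + 2.05*z^2 - 2.85*z + 3.46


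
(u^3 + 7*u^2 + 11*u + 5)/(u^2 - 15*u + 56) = (u^3 + 7*u^2 + 11*u + 5)/(u^2 - 15*u + 56)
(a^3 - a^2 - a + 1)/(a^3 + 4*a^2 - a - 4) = (a - 1)/(a + 4)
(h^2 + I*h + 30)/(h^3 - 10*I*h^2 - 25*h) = (h + 6*I)/(h*(h - 5*I))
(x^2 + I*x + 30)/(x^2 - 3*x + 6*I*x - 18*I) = (x - 5*I)/(x - 3)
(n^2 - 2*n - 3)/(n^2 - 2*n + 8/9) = 9*(n^2 - 2*n - 3)/(9*n^2 - 18*n + 8)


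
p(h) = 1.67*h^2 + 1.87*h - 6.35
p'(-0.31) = 0.83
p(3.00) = 14.29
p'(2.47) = 10.12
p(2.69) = 10.76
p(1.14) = -2.05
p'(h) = 3.34*h + 1.87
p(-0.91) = -6.67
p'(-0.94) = -1.27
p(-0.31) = -6.77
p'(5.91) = 21.61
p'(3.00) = 11.89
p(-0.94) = -6.63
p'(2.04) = 8.68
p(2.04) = 4.41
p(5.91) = 63.03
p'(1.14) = 5.68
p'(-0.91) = -1.17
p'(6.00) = 21.91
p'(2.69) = 10.85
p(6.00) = 64.99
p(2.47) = 8.46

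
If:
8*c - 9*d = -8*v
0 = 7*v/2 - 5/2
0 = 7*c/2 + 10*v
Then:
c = -100/49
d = -520/441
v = 5/7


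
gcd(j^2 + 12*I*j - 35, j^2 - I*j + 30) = j + 5*I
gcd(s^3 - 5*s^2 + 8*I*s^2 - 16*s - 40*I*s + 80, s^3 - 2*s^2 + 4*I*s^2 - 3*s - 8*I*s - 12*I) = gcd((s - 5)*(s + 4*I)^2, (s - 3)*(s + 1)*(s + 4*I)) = s + 4*I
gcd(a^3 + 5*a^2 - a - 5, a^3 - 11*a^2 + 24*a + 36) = a + 1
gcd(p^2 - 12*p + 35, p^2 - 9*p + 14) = p - 7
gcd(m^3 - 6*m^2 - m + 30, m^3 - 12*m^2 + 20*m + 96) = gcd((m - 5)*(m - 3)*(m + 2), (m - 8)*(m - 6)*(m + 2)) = m + 2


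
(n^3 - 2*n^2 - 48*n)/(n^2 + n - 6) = n*(n^2 - 2*n - 48)/(n^2 + n - 6)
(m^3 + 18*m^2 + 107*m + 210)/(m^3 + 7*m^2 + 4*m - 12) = (m^2 + 12*m + 35)/(m^2 + m - 2)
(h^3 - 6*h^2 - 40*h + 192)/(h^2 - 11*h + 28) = (h^2 - 2*h - 48)/(h - 7)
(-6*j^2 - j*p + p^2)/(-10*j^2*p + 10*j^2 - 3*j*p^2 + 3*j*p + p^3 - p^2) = (-3*j + p)/(-5*j*p + 5*j + p^2 - p)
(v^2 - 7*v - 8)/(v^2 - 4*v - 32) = (v + 1)/(v + 4)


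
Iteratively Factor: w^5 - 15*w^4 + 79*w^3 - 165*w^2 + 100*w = (w - 4)*(w^4 - 11*w^3 + 35*w^2 - 25*w) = (w - 5)*(w - 4)*(w^3 - 6*w^2 + 5*w) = w*(w - 5)*(w - 4)*(w^2 - 6*w + 5) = w*(w - 5)*(w - 4)*(w - 1)*(w - 5)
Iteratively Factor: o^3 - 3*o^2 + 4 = (o - 2)*(o^2 - o - 2) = (o - 2)^2*(o + 1)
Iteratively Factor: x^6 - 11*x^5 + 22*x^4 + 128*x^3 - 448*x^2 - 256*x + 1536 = (x + 3)*(x^5 - 14*x^4 + 64*x^3 - 64*x^2 - 256*x + 512) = (x - 4)*(x + 3)*(x^4 - 10*x^3 + 24*x^2 + 32*x - 128) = (x - 4)^2*(x + 3)*(x^3 - 6*x^2 + 32) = (x - 4)^3*(x + 3)*(x^2 - 2*x - 8) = (x - 4)^3*(x + 2)*(x + 3)*(x - 4)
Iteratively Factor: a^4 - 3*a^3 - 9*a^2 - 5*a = (a)*(a^3 - 3*a^2 - 9*a - 5) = a*(a + 1)*(a^2 - 4*a - 5) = a*(a - 5)*(a + 1)*(a + 1)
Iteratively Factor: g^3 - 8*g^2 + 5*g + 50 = (g - 5)*(g^2 - 3*g - 10) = (g - 5)^2*(g + 2)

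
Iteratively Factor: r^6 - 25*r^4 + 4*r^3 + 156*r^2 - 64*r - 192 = (r - 4)*(r^5 + 4*r^4 - 9*r^3 - 32*r^2 + 28*r + 48) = (r - 4)*(r + 1)*(r^4 + 3*r^3 - 12*r^2 - 20*r + 48) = (r - 4)*(r - 2)*(r + 1)*(r^3 + 5*r^2 - 2*r - 24) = (r - 4)*(r - 2)^2*(r + 1)*(r^2 + 7*r + 12) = (r - 4)*(r - 2)^2*(r + 1)*(r + 4)*(r + 3)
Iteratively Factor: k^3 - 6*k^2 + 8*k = (k - 2)*(k^2 - 4*k) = (k - 4)*(k - 2)*(k)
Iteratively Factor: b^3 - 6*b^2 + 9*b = (b - 3)*(b^2 - 3*b) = b*(b - 3)*(b - 3)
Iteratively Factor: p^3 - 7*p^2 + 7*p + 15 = (p + 1)*(p^2 - 8*p + 15) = (p - 5)*(p + 1)*(p - 3)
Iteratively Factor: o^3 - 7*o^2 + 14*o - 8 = (o - 4)*(o^2 - 3*o + 2) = (o - 4)*(o - 2)*(o - 1)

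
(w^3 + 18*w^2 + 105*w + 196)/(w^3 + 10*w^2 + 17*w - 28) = (w + 7)/(w - 1)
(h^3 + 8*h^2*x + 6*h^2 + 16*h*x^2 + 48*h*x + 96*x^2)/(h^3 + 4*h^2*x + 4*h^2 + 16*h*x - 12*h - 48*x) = (h + 4*x)/(h - 2)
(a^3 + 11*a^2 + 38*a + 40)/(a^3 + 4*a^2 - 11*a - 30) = (a + 4)/(a - 3)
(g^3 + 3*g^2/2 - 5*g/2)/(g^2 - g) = g + 5/2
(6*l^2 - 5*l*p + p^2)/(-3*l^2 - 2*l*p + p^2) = (-2*l + p)/(l + p)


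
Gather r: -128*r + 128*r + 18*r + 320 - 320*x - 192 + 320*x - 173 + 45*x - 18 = 18*r + 45*x - 63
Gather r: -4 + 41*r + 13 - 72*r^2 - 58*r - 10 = -72*r^2 - 17*r - 1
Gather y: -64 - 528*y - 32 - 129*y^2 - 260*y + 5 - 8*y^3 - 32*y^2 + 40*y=-8*y^3 - 161*y^2 - 748*y - 91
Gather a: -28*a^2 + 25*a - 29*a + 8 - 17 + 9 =-28*a^2 - 4*a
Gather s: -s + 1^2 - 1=-s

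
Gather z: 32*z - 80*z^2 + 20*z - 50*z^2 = -130*z^2 + 52*z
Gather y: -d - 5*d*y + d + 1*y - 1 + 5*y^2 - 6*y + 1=5*y^2 + y*(-5*d - 5)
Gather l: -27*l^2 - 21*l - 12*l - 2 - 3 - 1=-27*l^2 - 33*l - 6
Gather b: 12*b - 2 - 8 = 12*b - 10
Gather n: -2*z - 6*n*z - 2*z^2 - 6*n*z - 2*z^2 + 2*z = -12*n*z - 4*z^2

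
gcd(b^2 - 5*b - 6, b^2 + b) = b + 1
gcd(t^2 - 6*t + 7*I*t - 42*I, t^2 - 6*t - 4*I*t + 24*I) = t - 6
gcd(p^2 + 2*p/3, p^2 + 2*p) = p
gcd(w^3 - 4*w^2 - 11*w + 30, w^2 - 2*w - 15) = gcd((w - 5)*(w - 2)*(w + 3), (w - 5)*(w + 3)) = w^2 - 2*w - 15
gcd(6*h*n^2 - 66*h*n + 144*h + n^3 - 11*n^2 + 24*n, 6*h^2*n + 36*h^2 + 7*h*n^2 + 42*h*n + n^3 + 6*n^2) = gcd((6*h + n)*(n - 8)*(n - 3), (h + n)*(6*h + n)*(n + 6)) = 6*h + n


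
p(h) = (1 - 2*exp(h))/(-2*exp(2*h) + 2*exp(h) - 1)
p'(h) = (1 - 2*exp(h))*(4*exp(2*h) - 2*exp(h))/(-2*exp(2*h) + 2*exp(h) - 1)^2 - 2*exp(h)/(-2*exp(2*h) + 2*exp(h) - 1) = 4*(1 - exp(h))*exp(2*h)/(4*exp(4*h) - 8*exp(3*h) + 8*exp(2*h) - 4*exp(h) + 1)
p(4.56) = 0.01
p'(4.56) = -0.01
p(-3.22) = -1.00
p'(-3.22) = 0.01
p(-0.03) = 1.00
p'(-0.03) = 0.13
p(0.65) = 0.63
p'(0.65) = -0.66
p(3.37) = 0.03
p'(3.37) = -0.04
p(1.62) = 0.22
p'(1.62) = -0.24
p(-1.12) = -0.62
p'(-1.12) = 0.91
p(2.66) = 0.07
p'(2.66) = -0.07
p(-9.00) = -1.00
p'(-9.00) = 0.00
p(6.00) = 0.00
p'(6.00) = 0.00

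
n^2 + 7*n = n*(n + 7)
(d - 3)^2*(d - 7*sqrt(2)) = d^3 - 7*sqrt(2)*d^2 - 6*d^2 + 9*d + 42*sqrt(2)*d - 63*sqrt(2)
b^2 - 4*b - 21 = (b - 7)*(b + 3)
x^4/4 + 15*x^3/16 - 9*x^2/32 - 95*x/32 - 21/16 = (x/2 + 1/4)*(x/2 + 1)*(x - 7/4)*(x + 3)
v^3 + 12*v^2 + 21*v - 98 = (v - 2)*(v + 7)^2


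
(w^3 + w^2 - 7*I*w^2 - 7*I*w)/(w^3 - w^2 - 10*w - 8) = w*(w - 7*I)/(w^2 - 2*w - 8)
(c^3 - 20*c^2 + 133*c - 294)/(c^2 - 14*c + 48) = (c^2 - 14*c + 49)/(c - 8)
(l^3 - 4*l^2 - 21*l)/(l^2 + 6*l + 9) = l*(l - 7)/(l + 3)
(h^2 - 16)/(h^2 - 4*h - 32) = (h - 4)/(h - 8)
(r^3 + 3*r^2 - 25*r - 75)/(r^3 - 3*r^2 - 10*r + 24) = (r^2 - 25)/(r^2 - 6*r + 8)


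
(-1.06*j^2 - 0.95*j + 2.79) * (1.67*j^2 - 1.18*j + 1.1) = -1.7702*j^4 - 0.3357*j^3 + 4.6143*j^2 - 4.3372*j + 3.069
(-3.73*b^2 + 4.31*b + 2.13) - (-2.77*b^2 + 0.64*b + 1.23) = -0.96*b^2 + 3.67*b + 0.9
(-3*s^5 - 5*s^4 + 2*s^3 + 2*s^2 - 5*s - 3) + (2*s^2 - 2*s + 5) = -3*s^5 - 5*s^4 + 2*s^3 + 4*s^2 - 7*s + 2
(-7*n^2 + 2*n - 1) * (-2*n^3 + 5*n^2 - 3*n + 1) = 14*n^5 - 39*n^4 + 33*n^3 - 18*n^2 + 5*n - 1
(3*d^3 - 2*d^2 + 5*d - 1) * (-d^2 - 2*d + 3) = -3*d^5 - 4*d^4 + 8*d^3 - 15*d^2 + 17*d - 3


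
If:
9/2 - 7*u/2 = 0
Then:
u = 9/7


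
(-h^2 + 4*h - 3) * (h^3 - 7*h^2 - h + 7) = -h^5 + 11*h^4 - 30*h^3 + 10*h^2 + 31*h - 21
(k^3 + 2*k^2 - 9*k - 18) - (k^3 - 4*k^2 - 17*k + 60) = 6*k^2 + 8*k - 78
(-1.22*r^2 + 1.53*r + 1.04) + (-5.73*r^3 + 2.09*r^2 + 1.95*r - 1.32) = -5.73*r^3 + 0.87*r^2 + 3.48*r - 0.28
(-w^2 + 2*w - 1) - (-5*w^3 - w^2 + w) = 5*w^3 + w - 1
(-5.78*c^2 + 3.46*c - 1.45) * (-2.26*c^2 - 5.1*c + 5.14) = 13.0628*c^4 + 21.6584*c^3 - 44.0782*c^2 + 25.1794*c - 7.453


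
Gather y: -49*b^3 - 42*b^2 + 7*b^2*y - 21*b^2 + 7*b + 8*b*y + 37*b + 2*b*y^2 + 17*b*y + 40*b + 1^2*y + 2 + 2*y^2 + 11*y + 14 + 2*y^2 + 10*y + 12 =-49*b^3 - 63*b^2 + 84*b + y^2*(2*b + 4) + y*(7*b^2 + 25*b + 22) + 28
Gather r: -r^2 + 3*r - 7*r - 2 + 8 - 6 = -r^2 - 4*r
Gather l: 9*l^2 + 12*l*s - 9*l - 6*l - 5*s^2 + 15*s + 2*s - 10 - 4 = 9*l^2 + l*(12*s - 15) - 5*s^2 + 17*s - 14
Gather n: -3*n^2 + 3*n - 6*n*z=-3*n^2 + n*(3 - 6*z)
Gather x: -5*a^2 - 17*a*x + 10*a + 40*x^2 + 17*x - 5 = -5*a^2 + 10*a + 40*x^2 + x*(17 - 17*a) - 5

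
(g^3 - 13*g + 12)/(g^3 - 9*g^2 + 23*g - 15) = (g + 4)/(g - 5)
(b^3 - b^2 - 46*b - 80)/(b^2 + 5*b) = b - 6 - 16/b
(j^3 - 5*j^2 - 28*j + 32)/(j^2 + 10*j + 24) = (j^2 - 9*j + 8)/(j + 6)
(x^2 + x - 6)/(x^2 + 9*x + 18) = (x - 2)/(x + 6)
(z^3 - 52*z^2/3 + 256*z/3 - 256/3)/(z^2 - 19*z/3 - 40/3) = (3*z^2 - 28*z + 32)/(3*z + 5)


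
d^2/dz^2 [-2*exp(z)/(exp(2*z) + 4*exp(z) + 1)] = 2*(-8*(exp(z) + 2)^2*exp(2*z) + 4*(2*exp(z) + 3)*(exp(2*z) + 4*exp(z) + 1)*exp(z) - (exp(2*z) + 4*exp(z) + 1)^2)*exp(z)/(exp(2*z) + 4*exp(z) + 1)^3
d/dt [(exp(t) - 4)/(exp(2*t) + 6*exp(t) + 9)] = (11 - exp(t))*exp(t)/(exp(3*t) + 9*exp(2*t) + 27*exp(t) + 27)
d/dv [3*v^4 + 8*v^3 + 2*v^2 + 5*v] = 12*v^3 + 24*v^2 + 4*v + 5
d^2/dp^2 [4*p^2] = 8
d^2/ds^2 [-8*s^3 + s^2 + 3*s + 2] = 2 - 48*s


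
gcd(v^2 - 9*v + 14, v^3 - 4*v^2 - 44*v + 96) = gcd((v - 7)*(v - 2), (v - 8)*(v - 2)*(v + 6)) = v - 2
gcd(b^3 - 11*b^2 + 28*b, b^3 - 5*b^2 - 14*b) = b^2 - 7*b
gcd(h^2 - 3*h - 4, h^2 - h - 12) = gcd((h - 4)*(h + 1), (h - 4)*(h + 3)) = h - 4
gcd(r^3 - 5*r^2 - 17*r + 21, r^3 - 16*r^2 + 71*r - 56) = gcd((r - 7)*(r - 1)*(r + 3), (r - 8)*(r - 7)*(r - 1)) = r^2 - 8*r + 7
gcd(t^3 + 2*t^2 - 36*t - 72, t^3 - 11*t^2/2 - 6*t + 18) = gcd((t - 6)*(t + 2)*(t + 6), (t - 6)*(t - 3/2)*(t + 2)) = t^2 - 4*t - 12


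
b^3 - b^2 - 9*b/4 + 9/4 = (b - 3/2)*(b - 1)*(b + 3/2)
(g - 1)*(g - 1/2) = g^2 - 3*g/2 + 1/2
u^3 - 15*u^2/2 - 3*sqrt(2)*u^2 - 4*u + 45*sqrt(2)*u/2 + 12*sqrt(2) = (u - 8)*(u + 1/2)*(u - 3*sqrt(2))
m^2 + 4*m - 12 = (m - 2)*(m + 6)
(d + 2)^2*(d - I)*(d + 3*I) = d^4 + 4*d^3 + 2*I*d^3 + 7*d^2 + 8*I*d^2 + 12*d + 8*I*d + 12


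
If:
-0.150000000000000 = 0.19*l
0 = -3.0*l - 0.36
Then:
No Solution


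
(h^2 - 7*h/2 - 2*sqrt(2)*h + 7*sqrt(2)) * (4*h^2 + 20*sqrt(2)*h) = 4*h^4 - 14*h^3 + 12*sqrt(2)*h^3 - 80*h^2 - 42*sqrt(2)*h^2 + 280*h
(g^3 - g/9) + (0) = g^3 - g/9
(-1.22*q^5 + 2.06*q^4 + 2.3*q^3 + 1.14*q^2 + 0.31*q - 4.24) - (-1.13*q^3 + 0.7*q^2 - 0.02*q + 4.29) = -1.22*q^5 + 2.06*q^4 + 3.43*q^3 + 0.44*q^2 + 0.33*q - 8.53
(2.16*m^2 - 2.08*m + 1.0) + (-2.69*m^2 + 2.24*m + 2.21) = -0.53*m^2 + 0.16*m + 3.21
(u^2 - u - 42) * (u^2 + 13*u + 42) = u^4 + 12*u^3 - 13*u^2 - 588*u - 1764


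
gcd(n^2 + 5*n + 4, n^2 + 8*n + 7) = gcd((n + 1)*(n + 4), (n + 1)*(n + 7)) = n + 1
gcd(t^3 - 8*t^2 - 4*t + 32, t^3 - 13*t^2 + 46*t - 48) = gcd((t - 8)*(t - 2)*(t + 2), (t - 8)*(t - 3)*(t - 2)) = t^2 - 10*t + 16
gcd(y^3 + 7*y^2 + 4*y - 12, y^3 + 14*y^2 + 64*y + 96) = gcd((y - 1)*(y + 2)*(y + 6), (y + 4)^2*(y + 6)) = y + 6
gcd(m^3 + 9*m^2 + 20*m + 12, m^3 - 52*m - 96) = m^2 + 8*m + 12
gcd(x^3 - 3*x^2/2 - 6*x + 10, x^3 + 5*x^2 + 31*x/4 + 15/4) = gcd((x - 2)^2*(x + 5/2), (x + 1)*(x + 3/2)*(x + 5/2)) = x + 5/2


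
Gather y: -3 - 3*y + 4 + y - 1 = -2*y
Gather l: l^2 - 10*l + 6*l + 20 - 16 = l^2 - 4*l + 4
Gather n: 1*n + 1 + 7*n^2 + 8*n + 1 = 7*n^2 + 9*n + 2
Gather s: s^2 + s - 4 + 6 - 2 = s^2 + s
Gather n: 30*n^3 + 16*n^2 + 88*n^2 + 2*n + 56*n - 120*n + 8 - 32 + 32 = 30*n^3 + 104*n^2 - 62*n + 8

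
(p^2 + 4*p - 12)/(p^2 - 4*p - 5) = (-p^2 - 4*p + 12)/(-p^2 + 4*p + 5)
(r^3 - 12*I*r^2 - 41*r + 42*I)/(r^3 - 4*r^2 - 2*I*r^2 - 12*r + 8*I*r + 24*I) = (r^2 - 10*I*r - 21)/(r^2 - 4*r - 12)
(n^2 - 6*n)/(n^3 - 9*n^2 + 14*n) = (n - 6)/(n^2 - 9*n + 14)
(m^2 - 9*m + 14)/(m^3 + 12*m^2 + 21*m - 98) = (m - 7)/(m^2 + 14*m + 49)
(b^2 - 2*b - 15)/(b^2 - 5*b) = (b + 3)/b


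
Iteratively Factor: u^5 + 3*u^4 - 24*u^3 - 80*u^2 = (u)*(u^4 + 3*u^3 - 24*u^2 - 80*u) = u*(u - 5)*(u^3 + 8*u^2 + 16*u) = u*(u - 5)*(u + 4)*(u^2 + 4*u) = u^2*(u - 5)*(u + 4)*(u + 4)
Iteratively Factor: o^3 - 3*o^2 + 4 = (o + 1)*(o^2 - 4*o + 4) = (o - 2)*(o + 1)*(o - 2)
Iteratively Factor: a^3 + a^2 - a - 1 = (a + 1)*(a^2 - 1) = (a + 1)^2*(a - 1)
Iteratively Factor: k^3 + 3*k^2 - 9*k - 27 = (k - 3)*(k^2 + 6*k + 9) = (k - 3)*(k + 3)*(k + 3)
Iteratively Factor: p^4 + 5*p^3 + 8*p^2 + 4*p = (p + 2)*(p^3 + 3*p^2 + 2*p) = (p + 1)*(p + 2)*(p^2 + 2*p) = p*(p + 1)*(p + 2)*(p + 2)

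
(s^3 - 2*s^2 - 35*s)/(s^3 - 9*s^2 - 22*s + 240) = s*(s - 7)/(s^2 - 14*s + 48)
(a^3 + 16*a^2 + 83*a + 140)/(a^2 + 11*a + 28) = a + 5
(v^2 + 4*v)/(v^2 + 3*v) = (v + 4)/(v + 3)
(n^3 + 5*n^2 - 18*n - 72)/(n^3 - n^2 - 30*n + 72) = (n + 3)/(n - 3)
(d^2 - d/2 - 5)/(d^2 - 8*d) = (d^2 - d/2 - 5)/(d*(d - 8))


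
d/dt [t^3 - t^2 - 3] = t*(3*t - 2)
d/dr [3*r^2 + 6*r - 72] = 6*r + 6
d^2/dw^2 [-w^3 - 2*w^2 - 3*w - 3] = -6*w - 4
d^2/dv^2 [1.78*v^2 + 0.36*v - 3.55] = 3.56000000000000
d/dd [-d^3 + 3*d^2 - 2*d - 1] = -3*d^2 + 6*d - 2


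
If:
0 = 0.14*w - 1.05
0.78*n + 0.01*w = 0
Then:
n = -0.10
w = 7.50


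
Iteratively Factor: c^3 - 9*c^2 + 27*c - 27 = (c - 3)*(c^2 - 6*c + 9) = (c - 3)^2*(c - 3)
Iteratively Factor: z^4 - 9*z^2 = (z)*(z^3 - 9*z) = z*(z - 3)*(z^2 + 3*z) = z^2*(z - 3)*(z + 3)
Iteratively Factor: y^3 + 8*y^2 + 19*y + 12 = (y + 4)*(y^2 + 4*y + 3) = (y + 1)*(y + 4)*(y + 3)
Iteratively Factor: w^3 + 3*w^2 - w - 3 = (w + 1)*(w^2 + 2*w - 3) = (w + 1)*(w + 3)*(w - 1)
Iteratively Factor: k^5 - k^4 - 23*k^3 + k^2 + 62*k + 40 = (k + 1)*(k^4 - 2*k^3 - 21*k^2 + 22*k + 40) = (k + 1)*(k + 4)*(k^3 - 6*k^2 + 3*k + 10) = (k - 5)*(k + 1)*(k + 4)*(k^2 - k - 2) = (k - 5)*(k - 2)*(k + 1)*(k + 4)*(k + 1)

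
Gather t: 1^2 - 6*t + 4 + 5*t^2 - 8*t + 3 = 5*t^2 - 14*t + 8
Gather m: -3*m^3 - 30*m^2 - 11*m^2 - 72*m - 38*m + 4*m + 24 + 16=-3*m^3 - 41*m^2 - 106*m + 40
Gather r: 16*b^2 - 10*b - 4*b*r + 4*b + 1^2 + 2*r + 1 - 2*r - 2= 16*b^2 - 4*b*r - 6*b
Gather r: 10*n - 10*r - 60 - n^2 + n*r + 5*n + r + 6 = -n^2 + 15*n + r*(n - 9) - 54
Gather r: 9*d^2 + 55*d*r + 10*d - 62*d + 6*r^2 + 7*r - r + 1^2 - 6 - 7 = 9*d^2 - 52*d + 6*r^2 + r*(55*d + 6) - 12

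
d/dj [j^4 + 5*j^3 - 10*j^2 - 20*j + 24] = 4*j^3 + 15*j^2 - 20*j - 20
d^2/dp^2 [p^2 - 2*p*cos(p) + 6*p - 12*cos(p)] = 2*p*cos(p) + 4*sin(p) + 12*cos(p) + 2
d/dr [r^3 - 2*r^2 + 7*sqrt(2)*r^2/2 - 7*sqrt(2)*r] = 3*r^2 - 4*r + 7*sqrt(2)*r - 7*sqrt(2)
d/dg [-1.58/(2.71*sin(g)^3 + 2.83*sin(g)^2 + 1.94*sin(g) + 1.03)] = (12.8454*sin(g)^2 + 8.9428*sin(g) + 3.0652)*cos(g)/(2.71*sin(g)^3 + 2.83*sin(g)^2 + 1.94*sin(g) + 1.03)^2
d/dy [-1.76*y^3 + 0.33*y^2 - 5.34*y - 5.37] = -5.28*y^2 + 0.66*y - 5.34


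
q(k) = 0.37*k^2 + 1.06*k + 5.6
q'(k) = 0.74*k + 1.06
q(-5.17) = 10.01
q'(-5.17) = -2.77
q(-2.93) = 5.67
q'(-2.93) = -1.11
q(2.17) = 9.64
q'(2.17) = 2.67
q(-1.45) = 4.84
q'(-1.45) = -0.01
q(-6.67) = 14.99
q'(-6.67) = -3.88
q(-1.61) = 4.85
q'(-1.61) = -0.13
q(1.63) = 8.31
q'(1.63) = 2.27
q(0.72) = 6.56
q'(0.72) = 1.59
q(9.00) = 45.11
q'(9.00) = 7.72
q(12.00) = 71.60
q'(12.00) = 9.94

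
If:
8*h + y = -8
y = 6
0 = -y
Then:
No Solution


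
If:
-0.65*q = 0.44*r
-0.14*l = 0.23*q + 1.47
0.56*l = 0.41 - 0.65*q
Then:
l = 27.77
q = -23.30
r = 34.41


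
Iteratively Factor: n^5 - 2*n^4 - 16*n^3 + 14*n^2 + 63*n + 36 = (n - 4)*(n^4 + 2*n^3 - 8*n^2 - 18*n - 9) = (n - 4)*(n + 3)*(n^3 - n^2 - 5*n - 3) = (n - 4)*(n + 1)*(n + 3)*(n^2 - 2*n - 3) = (n - 4)*(n - 3)*(n + 1)*(n + 3)*(n + 1)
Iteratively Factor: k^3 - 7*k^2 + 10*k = (k)*(k^2 - 7*k + 10) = k*(k - 5)*(k - 2)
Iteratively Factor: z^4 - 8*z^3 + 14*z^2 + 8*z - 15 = (z - 3)*(z^3 - 5*z^2 - z + 5) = (z - 5)*(z - 3)*(z^2 - 1) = (z - 5)*(z - 3)*(z - 1)*(z + 1)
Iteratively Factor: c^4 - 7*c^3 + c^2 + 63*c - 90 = (c - 5)*(c^3 - 2*c^2 - 9*c + 18) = (c - 5)*(c - 2)*(c^2 - 9) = (c - 5)*(c - 3)*(c - 2)*(c + 3)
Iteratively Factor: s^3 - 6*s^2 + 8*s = (s - 4)*(s^2 - 2*s) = s*(s - 4)*(s - 2)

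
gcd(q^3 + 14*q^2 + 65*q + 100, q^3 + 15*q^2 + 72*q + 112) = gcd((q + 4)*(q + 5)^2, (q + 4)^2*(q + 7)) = q + 4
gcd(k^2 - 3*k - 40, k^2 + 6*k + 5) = k + 5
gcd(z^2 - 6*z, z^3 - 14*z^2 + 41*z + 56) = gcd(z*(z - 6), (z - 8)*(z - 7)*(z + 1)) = 1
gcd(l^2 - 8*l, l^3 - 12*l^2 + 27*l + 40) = l - 8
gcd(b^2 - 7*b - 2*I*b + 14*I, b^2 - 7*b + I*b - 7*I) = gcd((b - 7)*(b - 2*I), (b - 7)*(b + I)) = b - 7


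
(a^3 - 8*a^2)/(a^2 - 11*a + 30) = a^2*(a - 8)/(a^2 - 11*a + 30)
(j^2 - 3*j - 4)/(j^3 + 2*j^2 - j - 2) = (j - 4)/(j^2 + j - 2)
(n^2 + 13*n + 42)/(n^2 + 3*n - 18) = (n + 7)/(n - 3)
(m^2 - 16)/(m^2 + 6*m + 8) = (m - 4)/(m + 2)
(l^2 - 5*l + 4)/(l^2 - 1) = (l - 4)/(l + 1)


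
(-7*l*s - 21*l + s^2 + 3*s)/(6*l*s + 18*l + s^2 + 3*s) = (-7*l + s)/(6*l + s)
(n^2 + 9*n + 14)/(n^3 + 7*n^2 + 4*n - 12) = (n + 7)/(n^2 + 5*n - 6)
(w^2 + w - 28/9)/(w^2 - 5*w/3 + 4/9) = (3*w + 7)/(3*w - 1)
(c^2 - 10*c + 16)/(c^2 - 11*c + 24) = (c - 2)/(c - 3)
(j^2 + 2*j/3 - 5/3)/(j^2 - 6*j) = (3*j^2 + 2*j - 5)/(3*j*(j - 6))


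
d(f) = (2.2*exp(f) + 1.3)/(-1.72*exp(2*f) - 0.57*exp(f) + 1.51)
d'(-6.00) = 0.00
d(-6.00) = 0.87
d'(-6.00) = 0.00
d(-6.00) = 0.87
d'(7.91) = 0.00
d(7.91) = -0.00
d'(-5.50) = 0.01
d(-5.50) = 0.87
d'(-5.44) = 0.01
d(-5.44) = 0.87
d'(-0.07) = 40.23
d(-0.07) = -6.49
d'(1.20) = 0.54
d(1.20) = -0.44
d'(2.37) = 0.13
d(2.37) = -0.12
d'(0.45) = 2.45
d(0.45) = -1.31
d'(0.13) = 8.53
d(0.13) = -2.78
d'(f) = (2.2*exp(f) + 1.3)*(3.44*exp(2*f) + 0.57*exp(f))/(-1.72*exp(2*f) - 0.57*exp(f) + 1.51)^2 + 2.2*exp(f)/(-1.72*exp(2*f) - 0.57*exp(f) + 1.51) = (3.784*exp(2*f) + 4.472*exp(f) + 4.063)*exp(f)/(2.9584*exp(4*f) + 1.9608*exp(3*f) - 4.8695*exp(2*f) - 1.7214*exp(f) + 2.2801)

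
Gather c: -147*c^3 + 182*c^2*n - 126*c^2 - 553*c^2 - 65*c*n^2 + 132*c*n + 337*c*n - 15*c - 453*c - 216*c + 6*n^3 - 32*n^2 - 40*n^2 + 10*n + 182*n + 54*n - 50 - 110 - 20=-147*c^3 + c^2*(182*n - 679) + c*(-65*n^2 + 469*n - 684) + 6*n^3 - 72*n^2 + 246*n - 180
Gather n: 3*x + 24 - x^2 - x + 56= -x^2 + 2*x + 80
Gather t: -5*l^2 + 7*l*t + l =-5*l^2 + 7*l*t + l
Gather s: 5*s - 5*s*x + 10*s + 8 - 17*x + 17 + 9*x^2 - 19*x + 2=s*(15 - 5*x) + 9*x^2 - 36*x + 27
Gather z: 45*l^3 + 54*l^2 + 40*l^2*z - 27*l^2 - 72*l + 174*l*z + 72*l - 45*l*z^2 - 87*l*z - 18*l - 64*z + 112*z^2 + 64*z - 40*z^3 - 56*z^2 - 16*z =45*l^3 + 27*l^2 - 18*l - 40*z^3 + z^2*(56 - 45*l) + z*(40*l^2 + 87*l - 16)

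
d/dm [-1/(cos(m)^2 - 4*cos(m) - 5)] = 2*(2 - cos(m))*sin(m)/(sin(m)^2 + 4*cos(m) + 4)^2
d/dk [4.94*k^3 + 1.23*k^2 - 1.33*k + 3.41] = 14.82*k^2 + 2.46*k - 1.33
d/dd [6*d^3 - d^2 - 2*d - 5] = 18*d^2 - 2*d - 2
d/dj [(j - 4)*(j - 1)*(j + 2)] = 3*j^2 - 6*j - 6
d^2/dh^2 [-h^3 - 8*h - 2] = -6*h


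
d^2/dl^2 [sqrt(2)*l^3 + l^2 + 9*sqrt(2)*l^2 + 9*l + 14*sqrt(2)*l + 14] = 6*sqrt(2)*l + 2 + 18*sqrt(2)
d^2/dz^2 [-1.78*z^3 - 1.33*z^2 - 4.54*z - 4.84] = -10.68*z - 2.66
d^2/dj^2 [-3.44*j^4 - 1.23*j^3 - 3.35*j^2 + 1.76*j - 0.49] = -41.28*j^2 - 7.38*j - 6.7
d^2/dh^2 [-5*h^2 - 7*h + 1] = -10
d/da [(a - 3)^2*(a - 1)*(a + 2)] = 4*a^3 - 15*a^2 + 2*a + 21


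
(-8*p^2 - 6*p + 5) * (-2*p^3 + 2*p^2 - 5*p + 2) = 16*p^5 - 4*p^4 + 18*p^3 + 24*p^2 - 37*p + 10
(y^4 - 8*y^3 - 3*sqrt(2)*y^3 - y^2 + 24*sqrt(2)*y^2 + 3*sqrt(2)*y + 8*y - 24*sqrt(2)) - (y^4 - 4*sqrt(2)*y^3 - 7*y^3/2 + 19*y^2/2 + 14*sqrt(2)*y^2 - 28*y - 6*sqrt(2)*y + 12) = -9*y^3/2 + sqrt(2)*y^3 - 21*y^2/2 + 10*sqrt(2)*y^2 + 9*sqrt(2)*y + 36*y - 24*sqrt(2) - 12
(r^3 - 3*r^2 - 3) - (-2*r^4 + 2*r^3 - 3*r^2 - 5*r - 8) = 2*r^4 - r^3 + 5*r + 5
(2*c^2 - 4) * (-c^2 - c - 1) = -2*c^4 - 2*c^3 + 2*c^2 + 4*c + 4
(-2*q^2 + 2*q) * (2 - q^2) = 2*q^4 - 2*q^3 - 4*q^2 + 4*q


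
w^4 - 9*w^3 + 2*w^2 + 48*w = w*(w - 8)*(w - 3)*(w + 2)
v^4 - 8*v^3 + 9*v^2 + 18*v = v*(v - 6)*(v - 3)*(v + 1)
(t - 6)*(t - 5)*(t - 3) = t^3 - 14*t^2 + 63*t - 90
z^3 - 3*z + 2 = (z - 1)^2*(z + 2)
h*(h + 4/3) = h^2 + 4*h/3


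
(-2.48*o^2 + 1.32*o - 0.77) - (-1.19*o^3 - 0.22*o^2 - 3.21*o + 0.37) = 1.19*o^3 - 2.26*o^2 + 4.53*o - 1.14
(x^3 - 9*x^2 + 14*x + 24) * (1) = x^3 - 9*x^2 + 14*x + 24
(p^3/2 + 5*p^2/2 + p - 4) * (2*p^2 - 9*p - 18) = p^5 + p^4/2 - 59*p^3/2 - 62*p^2 + 18*p + 72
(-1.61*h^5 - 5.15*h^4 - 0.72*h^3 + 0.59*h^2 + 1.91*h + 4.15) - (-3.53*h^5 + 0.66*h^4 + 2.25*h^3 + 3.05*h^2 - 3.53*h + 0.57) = 1.92*h^5 - 5.81*h^4 - 2.97*h^3 - 2.46*h^2 + 5.44*h + 3.58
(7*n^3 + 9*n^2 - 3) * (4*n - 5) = 28*n^4 + n^3 - 45*n^2 - 12*n + 15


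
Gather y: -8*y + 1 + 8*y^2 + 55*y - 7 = 8*y^2 + 47*y - 6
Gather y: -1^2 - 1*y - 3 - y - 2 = -2*y - 6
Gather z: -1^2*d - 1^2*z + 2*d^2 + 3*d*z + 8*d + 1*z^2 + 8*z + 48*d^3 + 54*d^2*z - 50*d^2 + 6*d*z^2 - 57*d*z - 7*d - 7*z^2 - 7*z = 48*d^3 - 48*d^2 + z^2*(6*d - 6) + z*(54*d^2 - 54*d)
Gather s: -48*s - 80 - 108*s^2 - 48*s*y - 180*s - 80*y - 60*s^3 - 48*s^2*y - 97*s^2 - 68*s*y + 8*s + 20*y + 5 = -60*s^3 + s^2*(-48*y - 205) + s*(-116*y - 220) - 60*y - 75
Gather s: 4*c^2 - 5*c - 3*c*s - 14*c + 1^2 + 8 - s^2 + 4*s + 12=4*c^2 - 19*c - s^2 + s*(4 - 3*c) + 21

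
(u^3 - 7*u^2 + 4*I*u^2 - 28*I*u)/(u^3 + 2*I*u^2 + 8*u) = (u - 7)/(u - 2*I)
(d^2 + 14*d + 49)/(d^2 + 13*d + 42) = (d + 7)/(d + 6)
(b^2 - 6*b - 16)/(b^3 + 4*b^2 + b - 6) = (b - 8)/(b^2 + 2*b - 3)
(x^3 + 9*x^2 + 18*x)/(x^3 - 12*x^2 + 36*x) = (x^2 + 9*x + 18)/(x^2 - 12*x + 36)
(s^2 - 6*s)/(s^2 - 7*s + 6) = s/(s - 1)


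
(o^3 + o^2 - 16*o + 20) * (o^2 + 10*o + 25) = o^5 + 11*o^4 + 19*o^3 - 115*o^2 - 200*o + 500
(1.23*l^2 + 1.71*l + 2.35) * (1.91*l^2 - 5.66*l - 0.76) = 2.3493*l^4 - 3.6957*l^3 - 6.1249*l^2 - 14.6006*l - 1.786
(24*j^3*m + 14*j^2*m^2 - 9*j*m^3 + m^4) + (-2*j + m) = 24*j^3*m + 14*j^2*m^2 - 9*j*m^3 - 2*j + m^4 + m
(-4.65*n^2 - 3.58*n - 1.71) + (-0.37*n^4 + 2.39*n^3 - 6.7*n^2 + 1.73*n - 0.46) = -0.37*n^4 + 2.39*n^3 - 11.35*n^2 - 1.85*n - 2.17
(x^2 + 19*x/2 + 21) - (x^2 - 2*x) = 23*x/2 + 21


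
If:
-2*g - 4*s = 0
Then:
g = -2*s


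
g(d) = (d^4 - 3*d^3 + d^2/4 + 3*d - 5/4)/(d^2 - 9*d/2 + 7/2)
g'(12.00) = 25.31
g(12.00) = 167.09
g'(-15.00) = -28.54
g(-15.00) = 205.27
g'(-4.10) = -6.93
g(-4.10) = 12.38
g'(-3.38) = -5.55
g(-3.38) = 7.89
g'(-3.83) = -6.41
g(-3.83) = 10.58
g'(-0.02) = 0.37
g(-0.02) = -0.36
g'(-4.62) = -7.94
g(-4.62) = 16.25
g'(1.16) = 1.35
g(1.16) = 0.82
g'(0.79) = 1.24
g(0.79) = 0.33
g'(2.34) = -3.85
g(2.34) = 0.85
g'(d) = (9/2 - 2*d)*(d^4 - 3*d^3 + d^2/4 + 3*d - 5/4)/(d^2 - 9*d/2 + 7/2)^2 + (4*d^3 - 9*d^2 + d/2 + 3)/(d^2 - 9*d/2 + 7/2)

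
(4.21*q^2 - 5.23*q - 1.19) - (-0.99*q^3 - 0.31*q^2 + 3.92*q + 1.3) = 0.99*q^3 + 4.52*q^2 - 9.15*q - 2.49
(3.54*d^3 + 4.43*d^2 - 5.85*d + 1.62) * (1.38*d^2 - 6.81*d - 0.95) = 4.8852*d^5 - 17.994*d^4 - 41.6043*d^3 + 37.8656*d^2 - 5.4747*d - 1.539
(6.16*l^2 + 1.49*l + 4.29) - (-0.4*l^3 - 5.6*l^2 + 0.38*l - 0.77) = 0.4*l^3 + 11.76*l^2 + 1.11*l + 5.06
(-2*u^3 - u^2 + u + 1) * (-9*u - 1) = 18*u^4 + 11*u^3 - 8*u^2 - 10*u - 1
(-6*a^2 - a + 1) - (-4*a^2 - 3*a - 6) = -2*a^2 + 2*a + 7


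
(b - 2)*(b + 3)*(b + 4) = b^3 + 5*b^2 - 2*b - 24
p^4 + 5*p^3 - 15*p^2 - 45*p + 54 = (p - 3)*(p - 1)*(p + 3)*(p + 6)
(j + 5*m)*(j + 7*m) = j^2 + 12*j*m + 35*m^2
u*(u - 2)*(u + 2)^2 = u^4 + 2*u^3 - 4*u^2 - 8*u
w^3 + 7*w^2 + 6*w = w*(w + 1)*(w + 6)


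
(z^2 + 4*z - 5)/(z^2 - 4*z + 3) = (z + 5)/(z - 3)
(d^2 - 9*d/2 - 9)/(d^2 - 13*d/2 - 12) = (d - 6)/(d - 8)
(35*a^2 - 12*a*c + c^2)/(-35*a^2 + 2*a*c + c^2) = (-7*a + c)/(7*a + c)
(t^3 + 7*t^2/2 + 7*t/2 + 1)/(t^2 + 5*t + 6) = (2*t^2 + 3*t + 1)/(2*(t + 3))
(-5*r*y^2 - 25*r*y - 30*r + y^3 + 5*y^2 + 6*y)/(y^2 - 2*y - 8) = (-5*r*y - 15*r + y^2 + 3*y)/(y - 4)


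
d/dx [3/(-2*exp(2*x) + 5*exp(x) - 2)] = (12*exp(x) - 15)*exp(x)/(2*exp(2*x) - 5*exp(x) + 2)^2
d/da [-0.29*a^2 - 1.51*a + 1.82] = -0.58*a - 1.51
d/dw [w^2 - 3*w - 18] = 2*w - 3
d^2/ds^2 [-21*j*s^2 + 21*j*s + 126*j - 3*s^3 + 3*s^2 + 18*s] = -42*j - 18*s + 6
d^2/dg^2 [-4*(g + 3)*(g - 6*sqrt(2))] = -8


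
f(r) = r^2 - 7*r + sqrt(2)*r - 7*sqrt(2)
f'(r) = 2*r - 7 + sqrt(2)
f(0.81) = -13.77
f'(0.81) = -3.97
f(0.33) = -11.63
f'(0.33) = -4.93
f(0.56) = -12.71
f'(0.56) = -4.47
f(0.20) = -10.98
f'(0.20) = -5.19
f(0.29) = -11.44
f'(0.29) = -5.01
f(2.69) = -17.69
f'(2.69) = -0.21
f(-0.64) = -5.91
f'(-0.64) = -6.87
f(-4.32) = 32.89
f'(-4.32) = -14.23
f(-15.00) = 298.89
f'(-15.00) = -35.59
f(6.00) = -7.41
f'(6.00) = 6.41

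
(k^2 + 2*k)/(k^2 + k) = (k + 2)/(k + 1)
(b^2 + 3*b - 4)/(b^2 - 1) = (b + 4)/(b + 1)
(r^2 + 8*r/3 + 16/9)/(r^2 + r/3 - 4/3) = (r + 4/3)/(r - 1)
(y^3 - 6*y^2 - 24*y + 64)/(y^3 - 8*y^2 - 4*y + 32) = (y + 4)/(y + 2)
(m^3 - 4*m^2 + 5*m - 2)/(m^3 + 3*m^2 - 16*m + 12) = (m - 1)/(m + 6)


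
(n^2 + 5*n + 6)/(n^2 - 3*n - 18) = (n + 2)/(n - 6)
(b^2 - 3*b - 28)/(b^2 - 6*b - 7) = (b + 4)/(b + 1)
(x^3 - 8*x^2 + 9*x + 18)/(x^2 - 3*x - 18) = (x^2 - 2*x - 3)/(x + 3)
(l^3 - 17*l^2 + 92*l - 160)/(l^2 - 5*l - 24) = (l^2 - 9*l + 20)/(l + 3)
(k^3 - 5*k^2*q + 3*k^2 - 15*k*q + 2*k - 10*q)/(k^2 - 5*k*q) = k + 3 + 2/k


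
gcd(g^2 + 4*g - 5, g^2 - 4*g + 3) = g - 1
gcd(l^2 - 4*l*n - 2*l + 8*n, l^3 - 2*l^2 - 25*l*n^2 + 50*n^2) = l - 2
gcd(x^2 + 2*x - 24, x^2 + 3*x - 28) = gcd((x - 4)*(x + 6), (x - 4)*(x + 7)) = x - 4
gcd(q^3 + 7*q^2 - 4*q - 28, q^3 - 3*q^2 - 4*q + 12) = q^2 - 4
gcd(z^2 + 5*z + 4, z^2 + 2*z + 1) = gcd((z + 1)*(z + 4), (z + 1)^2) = z + 1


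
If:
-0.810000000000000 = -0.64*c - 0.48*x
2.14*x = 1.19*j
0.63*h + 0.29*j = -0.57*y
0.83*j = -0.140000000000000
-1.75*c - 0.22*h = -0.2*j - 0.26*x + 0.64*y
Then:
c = 1.34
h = 5.03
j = -0.17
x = -0.09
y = -5.47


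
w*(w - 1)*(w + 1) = w^3 - w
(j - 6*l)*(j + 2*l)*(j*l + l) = j^3*l - 4*j^2*l^2 + j^2*l - 12*j*l^3 - 4*j*l^2 - 12*l^3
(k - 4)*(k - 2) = k^2 - 6*k + 8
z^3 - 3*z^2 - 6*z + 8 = (z - 4)*(z - 1)*(z + 2)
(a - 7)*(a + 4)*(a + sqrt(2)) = a^3 - 3*a^2 + sqrt(2)*a^2 - 28*a - 3*sqrt(2)*a - 28*sqrt(2)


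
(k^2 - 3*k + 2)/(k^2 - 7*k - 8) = (-k^2 + 3*k - 2)/(-k^2 + 7*k + 8)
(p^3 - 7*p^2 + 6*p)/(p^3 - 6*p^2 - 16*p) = (-p^2 + 7*p - 6)/(-p^2 + 6*p + 16)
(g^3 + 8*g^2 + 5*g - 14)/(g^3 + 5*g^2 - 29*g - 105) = (g^2 + g - 2)/(g^2 - 2*g - 15)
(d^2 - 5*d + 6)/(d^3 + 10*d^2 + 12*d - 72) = (d - 3)/(d^2 + 12*d + 36)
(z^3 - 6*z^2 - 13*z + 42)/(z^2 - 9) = (z^2 - 9*z + 14)/(z - 3)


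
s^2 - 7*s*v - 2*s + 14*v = (s - 2)*(s - 7*v)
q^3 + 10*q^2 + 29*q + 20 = (q + 1)*(q + 4)*(q + 5)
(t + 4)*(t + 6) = t^2 + 10*t + 24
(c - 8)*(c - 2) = c^2 - 10*c + 16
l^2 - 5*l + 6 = (l - 3)*(l - 2)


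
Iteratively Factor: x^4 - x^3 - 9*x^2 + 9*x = (x - 1)*(x^3 - 9*x) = (x - 1)*(x + 3)*(x^2 - 3*x) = (x - 3)*(x - 1)*(x + 3)*(x)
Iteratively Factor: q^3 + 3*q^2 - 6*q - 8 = (q + 4)*(q^2 - q - 2) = (q + 1)*(q + 4)*(q - 2)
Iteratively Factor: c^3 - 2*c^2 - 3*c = (c - 3)*(c^2 + c) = c*(c - 3)*(c + 1)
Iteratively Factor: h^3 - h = (h - 1)*(h^2 + h) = (h - 1)*(h + 1)*(h)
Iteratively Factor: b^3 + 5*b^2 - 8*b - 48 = (b + 4)*(b^2 + b - 12) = (b + 4)^2*(b - 3)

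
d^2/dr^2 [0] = 0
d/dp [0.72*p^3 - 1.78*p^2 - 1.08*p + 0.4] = 2.16*p^2 - 3.56*p - 1.08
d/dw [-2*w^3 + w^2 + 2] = 2*w*(1 - 3*w)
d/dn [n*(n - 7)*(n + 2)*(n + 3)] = 4*n^3 - 6*n^2 - 58*n - 42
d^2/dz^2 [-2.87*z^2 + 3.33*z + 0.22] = -5.74000000000000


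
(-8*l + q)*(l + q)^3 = -8*l^4 - 23*l^3*q - 21*l^2*q^2 - 5*l*q^3 + q^4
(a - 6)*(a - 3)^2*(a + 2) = a^4 - 10*a^3 + 21*a^2 + 36*a - 108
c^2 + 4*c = c*(c + 4)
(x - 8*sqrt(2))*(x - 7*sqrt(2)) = x^2 - 15*sqrt(2)*x + 112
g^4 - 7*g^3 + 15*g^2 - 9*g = g*(g - 3)^2*(g - 1)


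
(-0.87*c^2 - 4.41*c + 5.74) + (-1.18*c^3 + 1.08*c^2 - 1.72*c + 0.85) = -1.18*c^3 + 0.21*c^2 - 6.13*c + 6.59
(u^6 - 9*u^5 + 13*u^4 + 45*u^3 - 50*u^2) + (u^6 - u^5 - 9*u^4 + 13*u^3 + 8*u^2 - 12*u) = 2*u^6 - 10*u^5 + 4*u^4 + 58*u^3 - 42*u^2 - 12*u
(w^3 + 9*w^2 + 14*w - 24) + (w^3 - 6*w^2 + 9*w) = 2*w^3 + 3*w^2 + 23*w - 24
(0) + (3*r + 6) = 3*r + 6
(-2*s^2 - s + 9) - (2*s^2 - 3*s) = -4*s^2 + 2*s + 9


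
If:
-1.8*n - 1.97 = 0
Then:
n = -1.09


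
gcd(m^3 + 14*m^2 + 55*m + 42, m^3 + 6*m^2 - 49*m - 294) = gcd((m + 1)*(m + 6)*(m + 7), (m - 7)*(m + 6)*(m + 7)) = m^2 + 13*m + 42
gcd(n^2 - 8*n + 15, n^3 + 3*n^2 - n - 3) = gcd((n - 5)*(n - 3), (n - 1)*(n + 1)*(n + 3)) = 1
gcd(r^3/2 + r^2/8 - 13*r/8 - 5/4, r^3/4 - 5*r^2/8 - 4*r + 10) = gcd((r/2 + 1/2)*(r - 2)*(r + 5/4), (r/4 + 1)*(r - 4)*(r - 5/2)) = 1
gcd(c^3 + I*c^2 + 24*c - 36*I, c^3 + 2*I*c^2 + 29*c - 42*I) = c^2 - 5*I*c - 6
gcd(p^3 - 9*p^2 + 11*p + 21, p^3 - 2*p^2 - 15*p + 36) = p - 3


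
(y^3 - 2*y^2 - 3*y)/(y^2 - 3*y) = y + 1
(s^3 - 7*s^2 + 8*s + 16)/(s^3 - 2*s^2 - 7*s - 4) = (s - 4)/(s + 1)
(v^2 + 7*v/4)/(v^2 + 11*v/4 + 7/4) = v/(v + 1)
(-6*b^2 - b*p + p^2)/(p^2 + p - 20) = (-6*b^2 - b*p + p^2)/(p^2 + p - 20)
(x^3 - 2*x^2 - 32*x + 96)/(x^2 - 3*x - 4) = (x^2 + 2*x - 24)/(x + 1)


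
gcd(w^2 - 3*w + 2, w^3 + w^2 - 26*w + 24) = w - 1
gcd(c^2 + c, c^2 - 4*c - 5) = c + 1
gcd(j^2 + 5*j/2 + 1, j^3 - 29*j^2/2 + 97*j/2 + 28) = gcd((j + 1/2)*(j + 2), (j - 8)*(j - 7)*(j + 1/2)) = j + 1/2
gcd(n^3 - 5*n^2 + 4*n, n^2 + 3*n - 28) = n - 4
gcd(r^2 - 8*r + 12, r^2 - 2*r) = r - 2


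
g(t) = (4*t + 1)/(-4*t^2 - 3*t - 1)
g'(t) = (4*t + 1)*(8*t + 3)/(-4*t^2 - 3*t - 1)^2 + 4/(-4*t^2 - 3*t - 1)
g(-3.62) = 0.32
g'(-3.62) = 0.10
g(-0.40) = 1.36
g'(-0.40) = -8.47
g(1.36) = -0.52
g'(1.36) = 0.25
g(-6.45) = 0.17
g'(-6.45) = 0.03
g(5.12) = -0.18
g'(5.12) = 0.03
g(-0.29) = 0.34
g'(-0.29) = -9.08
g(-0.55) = 2.14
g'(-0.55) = -1.79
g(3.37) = -0.26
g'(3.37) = 0.06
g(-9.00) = 0.12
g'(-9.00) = 0.01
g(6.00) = -0.15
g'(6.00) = 0.02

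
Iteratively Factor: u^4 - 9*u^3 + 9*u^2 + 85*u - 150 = (u - 2)*(u^3 - 7*u^2 - 5*u + 75) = (u - 5)*(u - 2)*(u^2 - 2*u - 15) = (u - 5)^2*(u - 2)*(u + 3)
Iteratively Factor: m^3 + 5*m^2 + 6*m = (m)*(m^2 + 5*m + 6) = m*(m + 3)*(m + 2)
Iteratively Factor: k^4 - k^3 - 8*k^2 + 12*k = (k + 3)*(k^3 - 4*k^2 + 4*k) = k*(k + 3)*(k^2 - 4*k + 4) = k*(k - 2)*(k + 3)*(k - 2)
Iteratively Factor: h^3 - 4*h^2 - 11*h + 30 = (h + 3)*(h^2 - 7*h + 10) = (h - 5)*(h + 3)*(h - 2)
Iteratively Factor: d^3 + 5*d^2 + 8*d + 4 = (d + 1)*(d^2 + 4*d + 4) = (d + 1)*(d + 2)*(d + 2)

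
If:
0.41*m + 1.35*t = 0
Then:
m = -3.29268292682927*t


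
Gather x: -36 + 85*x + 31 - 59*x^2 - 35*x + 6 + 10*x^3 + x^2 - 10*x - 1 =10*x^3 - 58*x^2 + 40*x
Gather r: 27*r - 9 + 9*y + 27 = 27*r + 9*y + 18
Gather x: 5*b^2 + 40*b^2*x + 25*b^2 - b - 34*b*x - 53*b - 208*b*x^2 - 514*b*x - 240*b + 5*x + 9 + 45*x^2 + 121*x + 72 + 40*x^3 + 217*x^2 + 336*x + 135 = 30*b^2 - 294*b + 40*x^3 + x^2*(262 - 208*b) + x*(40*b^2 - 548*b + 462) + 216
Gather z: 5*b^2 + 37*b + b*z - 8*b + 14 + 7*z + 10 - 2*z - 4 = 5*b^2 + 29*b + z*(b + 5) + 20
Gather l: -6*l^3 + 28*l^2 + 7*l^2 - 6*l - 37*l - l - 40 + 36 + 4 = -6*l^3 + 35*l^2 - 44*l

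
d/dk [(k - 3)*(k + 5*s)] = 2*k + 5*s - 3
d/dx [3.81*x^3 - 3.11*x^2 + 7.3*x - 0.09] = 11.43*x^2 - 6.22*x + 7.3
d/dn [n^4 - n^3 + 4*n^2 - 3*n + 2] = 4*n^3 - 3*n^2 + 8*n - 3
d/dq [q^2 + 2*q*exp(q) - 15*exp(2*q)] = 2*q*exp(q) + 2*q - 30*exp(2*q) + 2*exp(q)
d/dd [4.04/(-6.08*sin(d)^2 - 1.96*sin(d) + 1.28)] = (49.1264*sin(d) + 7.9184)*cos(d)/(6.08*sin(d)^2 + 1.96*sin(d) - 1.28)^2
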